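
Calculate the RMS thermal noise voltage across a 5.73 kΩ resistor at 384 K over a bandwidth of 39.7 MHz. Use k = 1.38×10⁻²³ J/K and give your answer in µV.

69.4 µV

V_n = √(4kTRB)
4kTRB = 4 × 1.38×10⁻²³ × 384 × 5.73×10³ × 3.97×10⁷ = 4.82×10⁻⁹ V²
V_n = √(4.82×10⁻⁹) = 6.94×10⁻⁵ V = 69.4 µV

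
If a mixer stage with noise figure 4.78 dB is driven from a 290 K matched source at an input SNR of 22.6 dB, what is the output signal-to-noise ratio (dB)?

By definition F = SNR_in/SNR_out, so in dB: SNR_out = SNR_in − NF
SNR_out = 22.6 − 4.78 = 17.82 dB

17.82 dB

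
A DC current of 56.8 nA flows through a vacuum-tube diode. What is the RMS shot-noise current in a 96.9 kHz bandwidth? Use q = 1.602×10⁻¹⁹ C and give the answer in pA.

I_n = √(2qI·B)
2qI·B = 2 × 1.602×10⁻¹⁹ × 5.68×10⁻⁸ × 9.69×10⁴ = 1.76×10⁻²¹ A²
I_n = √(1.76×10⁻²¹) = 4.20×10⁻¹¹ A = 42.0 pA

42.0 pA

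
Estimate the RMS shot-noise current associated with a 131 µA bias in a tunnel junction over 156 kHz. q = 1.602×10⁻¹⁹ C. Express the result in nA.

2.56 nA

I_n = √(2qI·B)
2qI·B = 2 × 1.602×10⁻¹⁹ × 1.31×10⁻⁴ × 1.56×10⁵ = 6.55×10⁻¹⁸ A²
I_n = √(6.55×10⁻¹⁸) = 2.56×10⁻⁹ A = 2.56 nA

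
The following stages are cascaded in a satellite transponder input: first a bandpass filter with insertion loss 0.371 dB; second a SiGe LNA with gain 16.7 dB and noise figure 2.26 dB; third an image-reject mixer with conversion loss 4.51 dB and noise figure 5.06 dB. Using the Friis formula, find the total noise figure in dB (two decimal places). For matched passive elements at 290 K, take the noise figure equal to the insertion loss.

2.75 dB

Convert to linear (a loss of L dB is a gain of −L dB): F_i = 10^(NF_i/10), G_i = 10^(G_i,dB/10)
  Stage 1: F_1 = 10^(0.371/10) = 1.089, G_1 = 10^(−0.371/10) = 0.9181
  Stage 2: F_2 = 10^(2.26/10) = 1.683, G_2 = 10^(16.7/10) = 46.77
  Stage 3: F_3 = 10^(5.06/10) = 3.206, G_3 = 10^(−4.51/10) = 0.3540
Friis cascade:
  F = 1.089 + (1.683 − 1)/0.9181 + (3.206 − 1)/42.94 = 1.884
NF = 10 log₁₀(1.884) = 2.75 dB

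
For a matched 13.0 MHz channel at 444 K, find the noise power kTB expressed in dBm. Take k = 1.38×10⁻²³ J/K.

−101.0 dBm

P_n = kTB = 1.38×10⁻²³ × 444 × 1.30×10⁷ = 7.97×10⁻¹⁴ W
In dBm: 10 log₁₀(7.97×10⁻¹⁴ / 10⁻³) = −101.0 dBm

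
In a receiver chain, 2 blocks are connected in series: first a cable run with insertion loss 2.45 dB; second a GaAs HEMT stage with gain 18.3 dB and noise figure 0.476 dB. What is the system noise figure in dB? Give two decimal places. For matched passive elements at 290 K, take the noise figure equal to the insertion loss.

2.93 dB

Convert to linear (a loss of L dB is a gain of −L dB): F_i = 10^(NF_i/10), G_i = 10^(G_i,dB/10)
  Stage 1: F_1 = 10^(2.45/10) = 1.758, G_1 = 10^(−2.45/10) = 0.5689
  Stage 2: F_2 = 10^(0.476/10) = 1.116, G_2 = 10^(18.3/10) = 67.61
Friis cascade:
  F = 1.758 + (1.116 − 1)/0.5689 = 1.962
NF = 10 log₁₀(1.962) = 2.93 dB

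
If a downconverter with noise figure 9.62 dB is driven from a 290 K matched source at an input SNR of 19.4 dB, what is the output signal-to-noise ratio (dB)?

By definition F = SNR_in/SNR_out, so in dB: SNR_out = SNR_in − NF
SNR_out = 19.4 − 9.62 = 9.78 dB

9.78 dB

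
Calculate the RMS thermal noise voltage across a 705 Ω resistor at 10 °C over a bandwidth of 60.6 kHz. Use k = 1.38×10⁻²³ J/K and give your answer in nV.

817 nV

T = 10 °C + 273.15 = 283.15 K
V_n = √(4kTRB)
4kTRB = 4 × 1.38×10⁻²³ × 283.15 × 7.05×10² × 6.06×10⁴ = 6.68×10⁻¹³ V²
V_n = √(6.68×10⁻¹³) = 8.17×10⁻⁷ V = 817 nV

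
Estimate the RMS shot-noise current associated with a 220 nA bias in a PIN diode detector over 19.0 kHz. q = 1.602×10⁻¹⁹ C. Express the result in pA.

I_n = √(2qI·B)
2qI·B = 2 × 1.602×10⁻¹⁹ × 2.20×10⁻⁷ × 1.90×10⁴ = 1.34×10⁻²¹ A²
I_n = √(1.34×10⁻²¹) = 3.66×10⁻¹¹ A = 36.6 pA

36.6 pA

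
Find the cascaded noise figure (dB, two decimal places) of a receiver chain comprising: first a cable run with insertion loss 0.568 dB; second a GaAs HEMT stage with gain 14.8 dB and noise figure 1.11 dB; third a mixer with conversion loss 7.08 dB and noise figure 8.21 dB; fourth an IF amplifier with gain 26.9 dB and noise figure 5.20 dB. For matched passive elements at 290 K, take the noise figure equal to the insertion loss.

3.28 dB

Convert to linear (a loss of L dB is a gain of −L dB): F_i = 10^(NF_i/10), G_i = 10^(G_i,dB/10)
  Stage 1: F_1 = 10^(0.568/10) = 1.140, G_1 = 10^(−0.568/10) = 0.8774
  Stage 2: F_2 = 10^(1.11/10) = 1.291, G_2 = 10^(14.8/10) = 30.20
  Stage 3: F_3 = 10^(8.21/10) = 6.622, G_3 = 10^(−7.08/10) = 0.1959
  Stage 4: F_4 = 10^(5.20/10) = 3.311, G_4 = 10^(26.9/10) = 489.8
Friis cascade:
  F = 1.140 + (1.291 − 1)/0.8774 + (6.622 − 1)/26.50 + (3.311 − 1)/5.190 = 2.129
NF = 10 log₁₀(2.129) = 3.28 dB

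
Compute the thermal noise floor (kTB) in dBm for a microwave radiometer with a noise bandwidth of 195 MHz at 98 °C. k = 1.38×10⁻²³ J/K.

−90.0 dBm

T = 98 °C + 273.15 = 371.15 K
P_n = kTB = 1.38×10⁻²³ × 371.15 × 1.95×10⁸ = 9.99×10⁻¹³ W
In dBm: 10 log₁₀(9.99×10⁻¹³ / 10⁻³) = −90.0 dBm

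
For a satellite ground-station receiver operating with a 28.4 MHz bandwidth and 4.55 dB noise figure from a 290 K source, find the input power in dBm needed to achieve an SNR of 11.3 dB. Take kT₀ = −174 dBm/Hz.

Sensitivity = −174 + 10 log₁₀(B) + NF + SNR_min
= −174 + 74.53 + 4.55 + 11.3
= −83.62 dBm → −83.6 dBm

−83.6 dBm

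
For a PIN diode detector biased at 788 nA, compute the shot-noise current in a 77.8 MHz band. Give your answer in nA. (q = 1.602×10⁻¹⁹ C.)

4.43 nA

I_n = √(2qI·B)
2qI·B = 2 × 1.602×10⁻¹⁹ × 7.88×10⁻⁷ × 7.78×10⁷ = 1.96×10⁻¹⁷ A²
I_n = √(1.96×10⁻¹⁷) = 4.43×10⁻⁹ A = 4.43 nA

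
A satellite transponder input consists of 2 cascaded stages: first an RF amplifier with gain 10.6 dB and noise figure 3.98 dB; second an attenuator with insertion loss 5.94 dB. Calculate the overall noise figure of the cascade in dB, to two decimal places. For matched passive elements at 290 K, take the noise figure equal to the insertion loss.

4.40 dB

Convert to linear (a loss of L dB is a gain of −L dB): F_i = 10^(NF_i/10), G_i = 10^(G_i,dB/10)
  Stage 1: F_1 = 10^(3.98/10) = 2.500, G_1 = 10^(10.6/10) = 11.48
  Stage 2: F_2 = 10^(5.94/10) = 3.926, G_2 = 10^(−5.94/10) = 0.2547
Friis cascade:
  F = 2.500 + (3.926 − 1)/11.48 = 2.755
NF = 10 log₁₀(2.755) = 4.40 dB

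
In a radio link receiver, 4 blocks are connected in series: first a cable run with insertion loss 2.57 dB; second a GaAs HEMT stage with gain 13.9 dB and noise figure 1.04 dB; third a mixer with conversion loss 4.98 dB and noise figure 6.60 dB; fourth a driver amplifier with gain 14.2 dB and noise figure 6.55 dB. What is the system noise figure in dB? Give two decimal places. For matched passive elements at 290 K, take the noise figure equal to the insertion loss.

Convert to linear (a loss of L dB is a gain of −L dB): F_i = 10^(NF_i/10), G_i = 10^(G_i,dB/10)
  Stage 1: F_1 = 10^(2.57/10) = 1.807, G_1 = 10^(−2.57/10) = 0.5534
  Stage 2: F_2 = 10^(1.04/10) = 1.271, G_2 = 10^(13.9/10) = 24.55
  Stage 3: F_3 = 10^(6.60/10) = 4.571, G_3 = 10^(−4.98/10) = 0.3177
  Stage 4: F_4 = 10^(6.55/10) = 4.519, G_4 = 10^(14.2/10) = 26.30
Friis cascade:
  F = 1.807 + (1.271 − 1)/0.5534 + (4.571 − 1)/13.58 + (4.519 − 1)/4.315 = 3.374
NF = 10 log₁₀(3.374) = 5.28 dB

5.28 dB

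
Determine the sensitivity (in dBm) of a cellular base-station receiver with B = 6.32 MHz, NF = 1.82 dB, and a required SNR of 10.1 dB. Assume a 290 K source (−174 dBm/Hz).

−94.1 dBm

Sensitivity = −174 + 10 log₁₀(B) + NF + SNR_min
= −174 + 68.01 + 1.82 + 10.1
= −94.07 dBm → −94.1 dBm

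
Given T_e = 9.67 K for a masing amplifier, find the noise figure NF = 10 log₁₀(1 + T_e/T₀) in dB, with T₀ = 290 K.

0.142 dB

F = 1 + T_e/T₀ = 1 + 9.67/290 = 1.03334
NF = 10 log₁₀(1.03334) = 0.142 dB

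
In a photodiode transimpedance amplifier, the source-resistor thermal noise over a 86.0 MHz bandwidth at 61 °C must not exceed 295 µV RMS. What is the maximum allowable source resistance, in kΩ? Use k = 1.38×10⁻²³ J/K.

54.9 kΩ

T = 61 °C + 273.15 = 334.15 K
Johnson–Nyquist: V_n = √(4kTRB) ⇒ R = V_n² / (4kTB)
4kTB = 4 × 1.38×10⁻²³ × 334.15 × 8.60×10⁷ = 1.59×10⁻¹²
R = (2.95×10⁻⁴)² / 1.59×10⁻¹² = 5.49×10⁴ Ω = 54.9 kΩ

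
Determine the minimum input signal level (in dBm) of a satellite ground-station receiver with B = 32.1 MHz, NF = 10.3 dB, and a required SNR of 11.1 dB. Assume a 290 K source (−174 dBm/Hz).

Sensitivity = −174 + 10 log₁₀(B) + NF + SNR_min
= −174 + 75.07 + 10.3 + 11.1
= −77.53 dBm → −77.5 dBm

−77.5 dBm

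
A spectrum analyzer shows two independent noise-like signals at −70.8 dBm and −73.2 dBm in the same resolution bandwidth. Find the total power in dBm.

−68.8 dBm

Convert to linear, add, convert back:
P₁ = 8.32×10⁻¹¹ W, P₂ = 4.79×10⁻¹¹ W
P_tot = 1.31×10⁻¹⁰ W → 10 log₁₀(P_tot / 10⁻³) = −68.8 dBm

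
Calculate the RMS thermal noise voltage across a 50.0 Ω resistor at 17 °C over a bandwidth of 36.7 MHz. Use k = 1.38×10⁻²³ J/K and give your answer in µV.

T = 17 °C + 273.15 = 290.15 K
V_n = √(4kTRB)
4kTRB = 4 × 1.38×10⁻²³ × 290.15 × 5.00×10¹ × 3.67×10⁷ = 2.94×10⁻¹¹ V²
V_n = √(2.94×10⁻¹¹) = 5.42×10⁻⁶ V = 5.42 µV

5.42 µV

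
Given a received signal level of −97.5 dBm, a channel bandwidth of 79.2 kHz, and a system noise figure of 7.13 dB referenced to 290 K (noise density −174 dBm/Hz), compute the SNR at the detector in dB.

Noise floor: N = −174 + 10 log₁₀(B) + NF
10 log₁₀(7.92×10⁴) = 48.99 dB
N = −174 + 48.99 + 7.13 = −117.88 dBm
SNR = P_sig − N = −97.5 − (−117.88) = 20.38 dB → 20.4 dB

20.4 dB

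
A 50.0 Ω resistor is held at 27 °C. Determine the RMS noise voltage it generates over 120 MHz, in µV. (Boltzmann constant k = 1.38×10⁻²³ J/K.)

9.97 µV

T = 27 °C + 273.15 = 300.15 K
V_n = √(4kTRB)
4kTRB = 4 × 1.38×10⁻²³ × 300.15 × 5.00×10¹ × 1.20×10⁸ = 9.94×10⁻¹¹ V²
V_n = √(9.94×10⁻¹¹) = 9.97×10⁻⁶ V = 9.97 µV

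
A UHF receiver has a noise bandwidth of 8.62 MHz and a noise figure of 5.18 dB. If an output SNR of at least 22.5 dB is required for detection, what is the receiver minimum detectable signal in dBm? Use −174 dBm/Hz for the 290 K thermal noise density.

−77.0 dBm

Sensitivity = −174 + 10 log₁₀(B) + NF + SNR_min
= −174 + 69.36 + 5.18 + 22.5
= −76.96 dBm → −77.0 dBm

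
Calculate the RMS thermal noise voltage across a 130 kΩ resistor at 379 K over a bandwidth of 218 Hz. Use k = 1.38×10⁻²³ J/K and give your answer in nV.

770 nV

V_n = √(4kTRB)
4kTRB = 4 × 1.38×10⁻²³ × 379 × 1.30×10⁵ × 2.18×10² = 5.93×10⁻¹³ V²
V_n = √(5.93×10⁻¹³) = 7.70×10⁻⁷ V = 770 nV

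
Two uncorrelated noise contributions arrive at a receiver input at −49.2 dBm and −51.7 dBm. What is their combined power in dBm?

−47.3 dBm

Convert to linear, add, convert back:
P₁ = 1.20×10⁻⁸ W, P₂ = 6.76×10⁻⁹ W
P_tot = 1.88×10⁻⁸ W → 10 log₁₀(P_tot / 10⁻³) = −47.3 dBm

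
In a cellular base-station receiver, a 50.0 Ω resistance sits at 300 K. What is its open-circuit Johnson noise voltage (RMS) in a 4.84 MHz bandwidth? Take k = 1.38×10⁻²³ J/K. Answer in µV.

2.00 µV

V_n = √(4kTRB)
4kTRB = 4 × 1.38×10⁻²³ × 300 × 5.00×10¹ × 4.84×10⁶ = 4.01×10⁻¹² V²
V_n = √(4.01×10⁻¹²) = 2.00×10⁻⁶ V = 2.00 µV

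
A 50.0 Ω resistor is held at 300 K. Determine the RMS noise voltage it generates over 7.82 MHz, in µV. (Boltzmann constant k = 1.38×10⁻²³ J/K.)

2.54 µV

V_n = √(4kTRB)
4kTRB = 4 × 1.38×10⁻²³ × 300 × 5.00×10¹ × 7.82×10⁶ = 6.47×10⁻¹² V²
V_n = √(6.47×10⁻¹²) = 2.54×10⁻⁶ V = 2.54 µV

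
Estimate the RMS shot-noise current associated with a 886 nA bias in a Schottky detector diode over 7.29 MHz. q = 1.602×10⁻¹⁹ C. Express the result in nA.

I_n = √(2qI·B)
2qI·B = 2 × 1.602×10⁻¹⁹ × 8.86×10⁻⁷ × 7.29×10⁶ = 2.07×10⁻¹⁸ A²
I_n = √(2.07×10⁻¹⁸) = 1.44×10⁻⁹ A = 1.44 nA

1.44 nA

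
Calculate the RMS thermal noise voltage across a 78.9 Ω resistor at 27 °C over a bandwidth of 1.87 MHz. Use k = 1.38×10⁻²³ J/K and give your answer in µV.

T = 27 °C + 273.15 = 300.15 K
V_n = √(4kTRB)
4kTRB = 4 × 1.38×10⁻²³ × 300.15 × 7.89×10¹ × 1.87×10⁶ = 2.44×10⁻¹² V²
V_n = √(2.44×10⁻¹²) = 1.56×10⁻⁶ V = 1.56 µV

1.56 µV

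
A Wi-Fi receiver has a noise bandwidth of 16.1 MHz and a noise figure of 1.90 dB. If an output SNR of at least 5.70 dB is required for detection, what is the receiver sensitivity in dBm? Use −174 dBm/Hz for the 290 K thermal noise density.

Sensitivity = −174 + 10 log₁₀(B) + NF + SNR_min
= −174 + 72.07 + 1.90 + 5.70
= −94.33 dBm → −94.3 dBm

−94.3 dBm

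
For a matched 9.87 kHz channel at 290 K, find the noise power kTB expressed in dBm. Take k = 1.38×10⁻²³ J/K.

P_n = kTB = 1.38×10⁻²³ × 290 × 9.87×10³ = 3.95×10⁻¹⁷ W
In dBm: 10 log₁₀(3.95×10⁻¹⁷ / 10⁻³) = −134.0 dBm

−134.0 dBm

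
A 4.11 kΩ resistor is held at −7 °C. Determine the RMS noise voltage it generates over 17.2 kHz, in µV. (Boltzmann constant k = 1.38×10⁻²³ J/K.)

1.02 µV

T = −7 °C + 273.15 = 266.15 K
V_n = √(4kTRB)
4kTRB = 4 × 1.38×10⁻²³ × 266.15 × 4.11×10³ × 1.72×10⁴ = 1.04×10⁻¹² V²
V_n = √(1.04×10⁻¹²) = 1.02×10⁻⁶ V = 1.02 µV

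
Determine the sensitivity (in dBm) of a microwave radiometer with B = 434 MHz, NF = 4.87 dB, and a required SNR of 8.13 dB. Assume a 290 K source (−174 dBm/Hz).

Sensitivity = −174 + 10 log₁₀(B) + NF + SNR_min
= −174 + 86.37 + 4.87 + 8.13
= −74.63 dBm → −74.6 dBm

−74.6 dBm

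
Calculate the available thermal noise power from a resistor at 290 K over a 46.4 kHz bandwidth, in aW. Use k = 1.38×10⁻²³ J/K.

P_n = kTB = 1.38×10⁻²³ × 290 × 4.64×10⁴ = 1.86×10⁻¹⁶ W = 186 aW

186 aW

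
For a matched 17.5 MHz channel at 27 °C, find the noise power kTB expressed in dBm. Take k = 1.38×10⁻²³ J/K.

T = 27 °C + 273.15 = 300.15 K
P_n = kTB = 1.38×10⁻²³ × 300.15 × 1.75×10⁷ = 7.25×10⁻¹⁴ W
In dBm: 10 log₁₀(7.25×10⁻¹⁴ / 10⁻³) = −101.4 dBm

−101.4 dBm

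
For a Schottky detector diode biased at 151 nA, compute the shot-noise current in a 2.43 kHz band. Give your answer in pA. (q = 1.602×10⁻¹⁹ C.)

10.8 pA

I_n = √(2qI·B)
2qI·B = 2 × 1.602×10⁻¹⁹ × 1.51×10⁻⁷ × 2.43×10³ = 1.18×10⁻²² A²
I_n = √(1.18×10⁻²²) = 1.08×10⁻¹¹ A = 10.8 pA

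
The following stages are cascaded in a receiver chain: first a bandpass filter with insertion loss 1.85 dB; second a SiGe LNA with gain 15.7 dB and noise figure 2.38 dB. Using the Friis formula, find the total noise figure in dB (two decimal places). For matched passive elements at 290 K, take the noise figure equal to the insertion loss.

4.23 dB

Convert to linear (a loss of L dB is a gain of −L dB): F_i = 10^(NF_i/10), G_i = 10^(G_i,dB/10)
  Stage 1: F_1 = 10^(1.85/10) = 1.531, G_1 = 10^(−1.85/10) = 0.6531
  Stage 2: F_2 = 10^(2.38/10) = 1.730, G_2 = 10^(15.7/10) = 37.15
Friis cascade:
  F = 1.531 + (1.730 − 1)/0.6531 = 2.649
NF = 10 log₁₀(2.649) = 4.23 dB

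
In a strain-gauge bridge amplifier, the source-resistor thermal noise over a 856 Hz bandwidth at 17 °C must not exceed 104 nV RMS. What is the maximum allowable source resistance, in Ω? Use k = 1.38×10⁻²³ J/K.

T = 17 °C + 273.15 = 290.15 K
Johnson–Nyquist: V_n = √(4kTRB) ⇒ R = V_n² / (4kTB)
4kTB = 4 × 1.38×10⁻²³ × 290.15 × 8.56×10² = 1.37×10⁻¹⁷
R = (1.04×10⁻⁷)² / 1.37×10⁻¹⁷ = 7.89×10² Ω = 789 Ω

789 Ω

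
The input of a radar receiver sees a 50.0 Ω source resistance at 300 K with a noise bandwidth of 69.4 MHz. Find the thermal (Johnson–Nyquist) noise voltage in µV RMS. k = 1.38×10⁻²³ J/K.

7.58 µV

V_n = √(4kTRB)
4kTRB = 4 × 1.38×10⁻²³ × 300 × 5.00×10¹ × 6.94×10⁷ = 5.75×10⁻¹¹ V²
V_n = √(5.75×10⁻¹¹) = 7.58×10⁻⁶ V = 7.58 µV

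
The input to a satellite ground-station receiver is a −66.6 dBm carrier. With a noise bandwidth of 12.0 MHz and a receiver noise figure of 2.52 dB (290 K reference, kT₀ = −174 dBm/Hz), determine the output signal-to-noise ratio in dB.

Noise floor: N = −174 + 10 log₁₀(B) + NF
10 log₁₀(1.20×10⁷) = 70.79 dB
N = −174 + 70.79 + 2.52 = −100.69 dBm
SNR = P_sig − N = −66.6 − (−100.69) = 34.09 dB → 34.1 dB

34.1 dB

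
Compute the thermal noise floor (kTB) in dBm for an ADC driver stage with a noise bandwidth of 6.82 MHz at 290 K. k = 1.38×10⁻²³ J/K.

P_n = kTB = 1.38×10⁻²³ × 290 × 6.82×10⁶ = 2.73×10⁻¹⁴ W
In dBm: 10 log₁₀(2.73×10⁻¹⁴ / 10⁻³) = −105.6 dBm

−105.6 dBm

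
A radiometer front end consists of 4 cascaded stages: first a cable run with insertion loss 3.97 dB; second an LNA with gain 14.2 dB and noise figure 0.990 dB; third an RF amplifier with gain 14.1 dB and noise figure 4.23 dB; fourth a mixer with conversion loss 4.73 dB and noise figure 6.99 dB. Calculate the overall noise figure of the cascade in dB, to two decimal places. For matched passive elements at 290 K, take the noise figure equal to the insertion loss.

5.19 dB

Convert to linear (a loss of L dB is a gain of −L dB): F_i = 10^(NF_i/10), G_i = 10^(G_i,dB/10)
  Stage 1: F_1 = 10^(3.97/10) = 2.495, G_1 = 10^(−3.97/10) = 0.4009
  Stage 2: F_2 = 10^(0.990/10) = 1.256, G_2 = 10^(14.2/10) = 26.30
  Stage 3: F_3 = 10^(4.23/10) = 2.649, G_3 = 10^(14.1/10) = 25.70
  Stage 4: F_4 = 10^(6.99/10) = 5.000, G_4 = 10^(−4.73/10) = 0.3365
Friis cascade:
  F = 2.495 + (1.256 − 1)/0.4009 + (2.649 − 1)/10.54 + (5.000 − 1)/271.0 = 3.304
NF = 10 log₁₀(3.304) = 5.19 dB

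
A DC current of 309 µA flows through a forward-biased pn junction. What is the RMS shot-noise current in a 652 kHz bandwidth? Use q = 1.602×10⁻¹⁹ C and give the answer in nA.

8.03 nA

I_n = √(2qI·B)
2qI·B = 2 × 1.602×10⁻¹⁹ × 3.09×10⁻⁴ × 6.52×10⁵ = 6.46×10⁻¹⁷ A²
I_n = √(6.46×10⁻¹⁷) = 8.03×10⁻⁹ A = 8.03 nA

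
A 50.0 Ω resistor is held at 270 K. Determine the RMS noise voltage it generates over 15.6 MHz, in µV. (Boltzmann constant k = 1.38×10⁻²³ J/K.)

3.41 µV

V_n = √(4kTRB)
4kTRB = 4 × 1.38×10⁻²³ × 270 × 5.00×10¹ × 1.56×10⁷ = 1.16×10⁻¹¹ V²
V_n = √(1.16×10⁻¹¹) = 3.41×10⁻⁶ V = 3.41 µV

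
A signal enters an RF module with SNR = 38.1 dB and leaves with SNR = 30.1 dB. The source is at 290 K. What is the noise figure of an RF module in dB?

8.0 dB

NF (dB) = SNR_in(dB) − SNR_out(dB) when the source is at T₀
NF = 38.1 − 30.1 = 8.0 dB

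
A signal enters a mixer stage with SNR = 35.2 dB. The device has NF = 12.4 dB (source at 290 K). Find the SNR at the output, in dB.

By definition F = SNR_in/SNR_out, so in dB: SNR_out = SNR_in − NF
SNR_out = 35.2 − 12.4 = 22.8 dB

22.8 dB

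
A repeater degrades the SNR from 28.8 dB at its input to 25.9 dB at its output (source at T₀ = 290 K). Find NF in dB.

NF (dB) = SNR_in(dB) − SNR_out(dB) when the source is at T₀
NF = 28.8 − 25.9 = 2.9 dB

2.9 dB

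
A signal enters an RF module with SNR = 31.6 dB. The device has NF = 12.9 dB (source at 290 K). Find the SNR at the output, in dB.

By definition F = SNR_in/SNR_out, so in dB: SNR_out = SNR_in − NF
SNR_out = 31.6 − 12.9 = 18.7 dB

18.7 dB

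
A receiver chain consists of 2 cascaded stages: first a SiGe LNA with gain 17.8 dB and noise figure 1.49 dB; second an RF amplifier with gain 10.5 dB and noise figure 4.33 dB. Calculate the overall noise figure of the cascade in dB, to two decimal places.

1.58 dB

Convert to linear (a loss of L dB is a gain of −L dB): F_i = 10^(NF_i/10), G_i = 10^(G_i,dB/10)
  Stage 1: F_1 = 10^(1.49/10) = 1.409, G_1 = 10^(17.8/10) = 60.26
  Stage 2: F_2 = 10^(4.33/10) = 2.710, G_2 = 10^(10.5/10) = 11.22
Friis cascade:
  F = 1.409 + (2.710 − 1)/60.26 = 1.438
NF = 10 log₁₀(1.438) = 1.58 dB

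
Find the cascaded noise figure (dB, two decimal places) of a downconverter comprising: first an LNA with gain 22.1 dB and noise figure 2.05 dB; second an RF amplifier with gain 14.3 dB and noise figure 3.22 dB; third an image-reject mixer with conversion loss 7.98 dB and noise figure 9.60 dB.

Convert to linear (a loss of L dB is a gain of −L dB): F_i = 10^(NF_i/10), G_i = 10^(G_i,dB/10)
  Stage 1: F_1 = 10^(2.05/10) = 1.603, G_1 = 10^(22.1/10) = 162.2
  Stage 2: F_2 = 10^(3.22/10) = 2.099, G_2 = 10^(14.3/10) = 26.92
  Stage 3: F_3 = 10^(9.60/10) = 9.120, G_3 = 10^(−7.98/10) = 0.1592
Friis cascade:
  F = 1.603 + (2.099 − 1)/162.2 + (9.120 − 1)/4365 = 1.612
NF = 10 log₁₀(1.612) = 2.07 dB

2.07 dB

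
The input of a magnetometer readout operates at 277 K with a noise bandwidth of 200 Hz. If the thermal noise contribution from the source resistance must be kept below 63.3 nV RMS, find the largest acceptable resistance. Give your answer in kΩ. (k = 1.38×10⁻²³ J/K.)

1.31 kΩ

Johnson–Nyquist: V_n = √(4kTRB) ⇒ R = V_n² / (4kTB)
4kTB = 4 × 1.38×10⁻²³ × 277 × 2.00×10² = 3.06×10⁻¹⁸
R = (6.33×10⁻⁸)² / 3.06×10⁻¹⁸ = 1.31×10³ Ω = 1.31 kΩ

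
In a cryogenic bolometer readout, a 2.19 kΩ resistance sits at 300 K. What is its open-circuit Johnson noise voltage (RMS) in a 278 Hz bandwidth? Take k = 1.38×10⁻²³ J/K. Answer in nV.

V_n = √(4kTRB)
4kTRB = 4 × 1.38×10⁻²³ × 300 × 2.19×10³ × 2.78×10² = 1.01×10⁻¹⁴ V²
V_n = √(1.01×10⁻¹⁴) = 1.00×10⁻⁷ V = 100 nV

100 nV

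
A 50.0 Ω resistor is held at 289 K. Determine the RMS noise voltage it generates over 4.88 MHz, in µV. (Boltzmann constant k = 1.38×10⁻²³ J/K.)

V_n = √(4kTRB)
4kTRB = 4 × 1.38×10⁻²³ × 289 × 5.00×10¹ × 4.88×10⁶ = 3.89×10⁻¹² V²
V_n = √(3.89×10⁻¹²) = 1.97×10⁻⁶ V = 1.97 µV

1.97 µV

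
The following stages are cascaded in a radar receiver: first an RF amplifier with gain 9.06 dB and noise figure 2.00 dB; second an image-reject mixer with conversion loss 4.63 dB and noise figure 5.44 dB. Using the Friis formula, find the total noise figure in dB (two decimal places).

2.78 dB

Convert to linear (a loss of L dB is a gain of −L dB): F_i = 10^(NF_i/10), G_i = 10^(G_i,dB/10)
  Stage 1: F_1 = 10^(2.00/10) = 1.585, G_1 = 10^(9.06/10) = 8.054
  Stage 2: F_2 = 10^(5.44/10) = 3.499, G_2 = 10^(−4.63/10) = 0.3443
Friis cascade:
  F = 1.585 + (3.499 − 1)/8.054 = 1.895
NF = 10 log₁₀(1.895) = 2.78 dB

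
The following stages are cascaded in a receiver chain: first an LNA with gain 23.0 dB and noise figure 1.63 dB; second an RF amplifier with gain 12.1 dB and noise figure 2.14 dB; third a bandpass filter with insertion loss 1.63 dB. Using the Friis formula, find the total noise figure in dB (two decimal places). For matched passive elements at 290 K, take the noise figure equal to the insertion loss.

Convert to linear (a loss of L dB is a gain of −L dB): F_i = 10^(NF_i/10), G_i = 10^(G_i,dB/10)
  Stage 1: F_1 = 10^(1.63/10) = 1.455, G_1 = 10^(23.0/10) = 199.5
  Stage 2: F_2 = 10^(2.14/10) = 1.637, G_2 = 10^(12.1/10) = 16.22
  Stage 3: F_3 = 10^(1.63/10) = 1.455, G_3 = 10^(−1.63/10) = 0.6871
Friis cascade:
  F = 1.455 + (1.637 − 1)/199.5 + (1.455 − 1)/3236 = 1.459
NF = 10 log₁₀(1.459) = 1.64 dB

1.64 dB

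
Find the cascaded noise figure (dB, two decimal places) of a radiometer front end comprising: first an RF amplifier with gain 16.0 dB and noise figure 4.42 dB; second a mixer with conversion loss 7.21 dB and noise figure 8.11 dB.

Convert to linear (a loss of L dB is a gain of −L dB): F_i = 10^(NF_i/10), G_i = 10^(G_i,dB/10)
  Stage 1: F_1 = 10^(4.42/10) = 2.767, G_1 = 10^(16.0/10) = 39.81
  Stage 2: F_2 = 10^(8.11/10) = 6.471, G_2 = 10^(−7.21/10) = 0.1901
Friis cascade:
  F = 2.767 + (6.471 − 1)/39.81 = 2.904
NF = 10 log₁₀(2.904) = 4.63 dB

4.63 dB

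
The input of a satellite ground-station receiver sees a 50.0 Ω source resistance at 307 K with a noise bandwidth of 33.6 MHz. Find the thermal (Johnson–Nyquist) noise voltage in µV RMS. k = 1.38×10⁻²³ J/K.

V_n = √(4kTRB)
4kTRB = 4 × 1.38×10⁻²³ × 307 × 5.00×10¹ × 3.36×10⁷ = 2.85×10⁻¹¹ V²
V_n = √(2.85×10⁻¹¹) = 5.34×10⁻⁶ V = 5.34 µV

5.34 µV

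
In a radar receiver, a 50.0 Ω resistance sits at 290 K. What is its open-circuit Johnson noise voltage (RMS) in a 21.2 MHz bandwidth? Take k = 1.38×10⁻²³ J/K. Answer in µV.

4.12 µV

V_n = √(4kTRB)
4kTRB = 4 × 1.38×10⁻²³ × 290 × 5.00×10¹ × 2.12×10⁷ = 1.70×10⁻¹¹ V²
V_n = √(1.70×10⁻¹¹) = 4.12×10⁻⁶ V = 4.12 µV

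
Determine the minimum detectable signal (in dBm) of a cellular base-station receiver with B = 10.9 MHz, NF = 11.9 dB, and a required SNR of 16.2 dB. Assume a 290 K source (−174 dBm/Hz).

−75.5 dBm

Sensitivity = −174 + 10 log₁₀(B) + NF + SNR_min
= −174 + 70.37 + 11.9 + 16.2
= −75.53 dBm → −75.5 dBm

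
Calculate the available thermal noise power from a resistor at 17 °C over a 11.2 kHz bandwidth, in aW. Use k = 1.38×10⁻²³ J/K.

44.8 aW

T = 17 °C + 273.15 = 290.15 K
P_n = kTB = 1.38×10⁻²³ × 290.15 × 1.12×10⁴ = 4.48×10⁻¹⁷ W = 44.8 aW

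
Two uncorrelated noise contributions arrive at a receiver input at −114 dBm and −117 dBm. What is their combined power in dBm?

−112.2 dBm

Convert to linear, add, convert back:
P₁ = 3.98×10⁻¹⁵ W, P₂ = 2.00×10⁻¹⁵ W
P_tot = 5.98×10⁻¹⁵ W → 10 log₁₀(P_tot / 10⁻³) = −112.2 dBm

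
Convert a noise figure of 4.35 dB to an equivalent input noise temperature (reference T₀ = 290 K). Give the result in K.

500 K

F = 10^(4.35/10) = 2.7227
T_e = (F − 1)·T₀ = (2.7227 − 1) × 290 = 500 K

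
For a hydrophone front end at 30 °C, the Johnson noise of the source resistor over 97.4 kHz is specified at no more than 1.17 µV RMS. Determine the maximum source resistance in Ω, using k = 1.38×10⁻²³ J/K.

840 Ω

T = 30 °C + 273.15 = 303.15 K
Johnson–Nyquist: V_n = √(4kTRB) ⇒ R = V_n² / (4kTB)
4kTB = 4 × 1.38×10⁻²³ × 303.15 × 9.74×10⁴ = 1.63×10⁻¹⁵
R = (1.17×10⁻⁶)² / 1.63×10⁻¹⁵ = 8.40×10² Ω = 840 Ω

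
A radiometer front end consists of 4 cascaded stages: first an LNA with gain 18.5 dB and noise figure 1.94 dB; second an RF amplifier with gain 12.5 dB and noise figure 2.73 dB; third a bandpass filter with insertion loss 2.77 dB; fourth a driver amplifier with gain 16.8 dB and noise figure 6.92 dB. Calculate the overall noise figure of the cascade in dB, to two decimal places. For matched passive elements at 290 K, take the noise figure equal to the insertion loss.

1.99 dB

Convert to linear (a loss of L dB is a gain of −L dB): F_i = 10^(NF_i/10), G_i = 10^(G_i,dB/10)
  Stage 1: F_1 = 10^(1.94/10) = 1.563, G_1 = 10^(18.5/10) = 70.79
  Stage 2: F_2 = 10^(2.73/10) = 1.875, G_2 = 10^(12.5/10) = 17.78
  Stage 3: F_3 = 10^(2.77/10) = 1.892, G_3 = 10^(−2.77/10) = 0.5284
  Stage 4: F_4 = 10^(6.92/10) = 4.920, G_4 = 10^(16.8/10) = 47.86
Friis cascade:
  F = 1.563 + (1.875 − 1)/70.79 + (1.892 − 1)/1259 + (4.920 − 1)/665.3 = 1.582
NF = 10 log₁₀(1.582) = 1.99 dB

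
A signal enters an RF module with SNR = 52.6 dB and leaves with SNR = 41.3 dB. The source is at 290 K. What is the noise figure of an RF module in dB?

NF (dB) = SNR_in(dB) − SNR_out(dB) when the source is at T₀
NF = 52.6 − 41.3 = 11.3 dB

11.3 dB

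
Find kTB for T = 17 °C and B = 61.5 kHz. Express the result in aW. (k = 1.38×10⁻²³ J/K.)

T = 17 °C + 273.15 = 290.15 K
P_n = kTB = 1.38×10⁻²³ × 290.15 × 6.15×10⁴ = 2.46×10⁻¹⁶ W = 246 aW

246 aW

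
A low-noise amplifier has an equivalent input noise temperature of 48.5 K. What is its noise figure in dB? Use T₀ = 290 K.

F = 1 + T_e/T₀ = 1 + 48.5/290 = 1.16724
NF = 10 log₁₀(1.16724) = 0.672 dB

0.672 dB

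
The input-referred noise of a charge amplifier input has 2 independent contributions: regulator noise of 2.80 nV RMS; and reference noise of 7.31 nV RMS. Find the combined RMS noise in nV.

7.83 nV

Uncorrelated sources add in power (mean-square): V_tot = √(ΣV_i²)
V_tot = √[(2.80×10⁻⁹)² + (7.31×10⁻⁹)²] = 7.83×10⁻⁹ V = 7.83 nV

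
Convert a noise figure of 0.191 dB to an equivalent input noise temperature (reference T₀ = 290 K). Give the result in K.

F = 10^(0.191/10) = 1.04496
T_e = (F − 1)·T₀ = (1.04496 − 1) × 290 = 13.0 K

13.0 K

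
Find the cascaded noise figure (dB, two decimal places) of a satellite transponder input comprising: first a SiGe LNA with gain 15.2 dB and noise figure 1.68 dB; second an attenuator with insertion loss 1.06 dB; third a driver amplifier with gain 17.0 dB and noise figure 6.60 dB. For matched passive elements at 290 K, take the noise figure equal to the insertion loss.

2.09 dB

Convert to linear (a loss of L dB is a gain of −L dB): F_i = 10^(NF_i/10), G_i = 10^(G_i,dB/10)
  Stage 1: F_1 = 10^(1.68/10) = 1.472, G_1 = 10^(15.2/10) = 33.11
  Stage 2: F_2 = 10^(1.06/10) = 1.276, G_2 = 10^(−1.06/10) = 0.7834
  Stage 3: F_3 = 10^(6.60/10) = 4.571, G_3 = 10^(17.0/10) = 50.12
Friis cascade:
  F = 1.472 + (1.276 − 1)/33.11 + (4.571 − 1)/25.94 = 1.618
NF = 10 log₁₀(1.618) = 2.09 dB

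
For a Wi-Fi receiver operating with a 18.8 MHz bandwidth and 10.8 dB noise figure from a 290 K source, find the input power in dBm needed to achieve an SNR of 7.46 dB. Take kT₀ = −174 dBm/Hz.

Sensitivity = −174 + 10 log₁₀(B) + NF + SNR_min
= −174 + 72.74 + 10.8 + 7.46
= −83.00 dBm → −83.0 dBm

−83.0 dBm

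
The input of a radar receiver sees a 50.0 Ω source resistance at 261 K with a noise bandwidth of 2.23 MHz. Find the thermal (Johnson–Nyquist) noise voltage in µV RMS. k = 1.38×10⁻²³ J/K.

V_n = √(4kTRB)
4kTRB = 4 × 1.38×10⁻²³ × 261 × 5.00×10¹ × 2.23×10⁶ = 1.61×10⁻¹² V²
V_n = √(1.61×10⁻¹²) = 1.27×10⁻⁶ V = 1.27 µV

1.27 µV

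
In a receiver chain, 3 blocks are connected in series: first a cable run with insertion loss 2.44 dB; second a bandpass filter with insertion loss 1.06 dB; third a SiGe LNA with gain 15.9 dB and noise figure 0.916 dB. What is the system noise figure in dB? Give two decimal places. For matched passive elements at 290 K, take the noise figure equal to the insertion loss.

Convert to linear (a loss of L dB is a gain of −L dB): F_i = 10^(NF_i/10), G_i = 10^(G_i,dB/10)
  Stage 1: F_1 = 10^(2.44/10) = 1.754, G_1 = 10^(−2.44/10) = 0.5702
  Stage 2: F_2 = 10^(1.06/10) = 1.276, G_2 = 10^(−1.06/10) = 0.7834
  Stage 3: F_3 = 10^(0.916/10) = 1.235, G_3 = 10^(15.9/10) = 38.90
Friis cascade:
  F = 1.754 + (1.276 − 1)/0.5702 + (1.235 − 1)/0.4467 = 2.764
NF = 10 log₁₀(2.764) = 4.42 dB

4.42 dB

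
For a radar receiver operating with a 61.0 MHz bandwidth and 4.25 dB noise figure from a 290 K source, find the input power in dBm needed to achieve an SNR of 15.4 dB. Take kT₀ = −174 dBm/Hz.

−76.5 dBm

Sensitivity = −174 + 10 log₁₀(B) + NF + SNR_min
= −174 + 77.85 + 4.25 + 15.4
= −76.50 dBm → −76.5 dBm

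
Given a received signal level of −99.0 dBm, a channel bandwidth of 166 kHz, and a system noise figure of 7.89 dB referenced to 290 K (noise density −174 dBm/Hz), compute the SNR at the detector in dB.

14.9 dB

Noise floor: N = −174 + 10 log₁₀(B) + NF
10 log₁₀(1.66×10⁵) = 52.2 dB
N = −174 + 52.2 + 7.89 = −113.91 dBm
SNR = P_sig − N = −99.0 − (−113.91) = 14.91 dB → 14.9 dB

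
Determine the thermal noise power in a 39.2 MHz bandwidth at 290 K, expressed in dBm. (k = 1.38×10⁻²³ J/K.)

−98.0 dBm

P_n = kTB = 1.38×10⁻²³ × 290 × 3.92×10⁷ = 1.57×10⁻¹³ W
In dBm: 10 log₁₀(1.57×10⁻¹³ / 10⁻³) = −98.0 dBm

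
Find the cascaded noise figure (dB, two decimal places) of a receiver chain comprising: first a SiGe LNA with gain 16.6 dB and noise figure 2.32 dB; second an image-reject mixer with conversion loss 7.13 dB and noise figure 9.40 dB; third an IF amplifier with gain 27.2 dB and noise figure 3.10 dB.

2.99 dB

Convert to linear (a loss of L dB is a gain of −L dB): F_i = 10^(NF_i/10), G_i = 10^(G_i,dB/10)
  Stage 1: F_1 = 10^(2.32/10) = 1.706, G_1 = 10^(16.6/10) = 45.71
  Stage 2: F_2 = 10^(9.40/10) = 8.710, G_2 = 10^(−7.13/10) = 0.1936
  Stage 3: F_3 = 10^(3.10/10) = 2.042, G_3 = 10^(27.2/10) = 524.8
Friis cascade:
  F = 1.706 + (8.710 − 1)/45.71 + (2.042 − 1)/8.851 = 1.992
NF = 10 log₁₀(1.992) = 2.99 dB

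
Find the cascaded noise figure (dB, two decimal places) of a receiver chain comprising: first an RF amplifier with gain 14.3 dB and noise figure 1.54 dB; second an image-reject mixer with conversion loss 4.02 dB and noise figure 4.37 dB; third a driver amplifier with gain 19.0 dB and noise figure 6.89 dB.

2.68 dB

Convert to linear (a loss of L dB is a gain of −L dB): F_i = 10^(NF_i/10), G_i = 10^(G_i,dB/10)
  Stage 1: F_1 = 10^(1.54/10) = 1.426, G_1 = 10^(14.3/10) = 26.92
  Stage 2: F_2 = 10^(4.37/10) = 2.735, G_2 = 10^(−4.02/10) = 0.3963
  Stage 3: F_3 = 10^(6.89/10) = 4.887, G_3 = 10^(19.0/10) = 79.43
Friis cascade:
  F = 1.426 + (2.735 − 1)/26.92 + (4.887 − 1)/10.67 = 1.854
NF = 10 log₁₀(1.854) = 2.68 dB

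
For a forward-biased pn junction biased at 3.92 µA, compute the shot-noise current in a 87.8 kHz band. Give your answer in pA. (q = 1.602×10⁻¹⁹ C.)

332 pA

I_n = √(2qI·B)
2qI·B = 2 × 1.602×10⁻¹⁹ × 3.92×10⁻⁶ × 8.78×10⁴ = 1.10×10⁻¹⁹ A²
I_n = √(1.10×10⁻¹⁹) = 3.32×10⁻¹⁰ A = 332 pA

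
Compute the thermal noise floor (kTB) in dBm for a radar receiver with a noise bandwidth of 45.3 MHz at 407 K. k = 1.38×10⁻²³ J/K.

P_n = kTB = 1.38×10⁻²³ × 407 × 4.53×10⁷ = 2.54×10⁻¹³ W
In dBm: 10 log₁₀(2.54×10⁻¹³ / 10⁻³) = −95.9 dBm

−95.9 dBm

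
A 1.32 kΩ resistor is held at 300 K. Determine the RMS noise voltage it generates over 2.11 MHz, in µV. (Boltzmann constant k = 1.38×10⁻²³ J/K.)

V_n = √(4kTRB)
4kTRB = 4 × 1.38×10⁻²³ × 300 × 1.32×10³ × 2.11×10⁶ = 4.61×10⁻¹¹ V²
V_n = √(4.61×10⁻¹¹) = 6.79×10⁻⁶ V = 6.79 µV

6.79 µV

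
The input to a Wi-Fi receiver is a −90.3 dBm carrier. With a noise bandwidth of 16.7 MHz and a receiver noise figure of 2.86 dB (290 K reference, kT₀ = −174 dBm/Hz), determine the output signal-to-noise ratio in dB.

Noise floor: N = −174 + 10 log₁₀(B) + NF
10 log₁₀(1.67×10⁷) = 72.23 dB
N = −174 + 72.23 + 2.86 = −98.91 dBm
SNR = P_sig − N = −90.3 − (−98.91) = 8.61 dB → 8.6 dB

8.6 dB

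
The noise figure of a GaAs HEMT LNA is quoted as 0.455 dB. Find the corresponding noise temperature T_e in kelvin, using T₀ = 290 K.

32.0 K

F = 10^(0.455/10) = 1.11045
T_e = (F − 1)·T₀ = (1.11045 − 1) × 290 = 32.0 K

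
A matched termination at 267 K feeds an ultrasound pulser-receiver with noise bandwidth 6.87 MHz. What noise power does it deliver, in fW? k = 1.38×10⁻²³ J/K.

25.3 fW

P_n = kTB = 1.38×10⁻²³ × 267 × 6.87×10⁶ = 2.53×10⁻¹⁴ W = 25.3 fW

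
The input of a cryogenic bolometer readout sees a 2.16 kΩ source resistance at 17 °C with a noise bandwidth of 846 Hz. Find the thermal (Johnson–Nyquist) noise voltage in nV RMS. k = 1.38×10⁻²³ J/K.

171 nV

T = 17 °C + 273.15 = 290.15 K
V_n = √(4kTRB)
4kTRB = 4 × 1.38×10⁻²³ × 290.15 × 2.16×10³ × 8.46×10² = 2.93×10⁻¹⁴ V²
V_n = √(2.93×10⁻¹⁴) = 1.71×10⁻⁷ V = 171 nV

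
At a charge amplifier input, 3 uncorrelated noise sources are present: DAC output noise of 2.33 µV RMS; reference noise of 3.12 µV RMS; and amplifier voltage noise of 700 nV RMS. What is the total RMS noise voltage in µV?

3.96 µV

Uncorrelated sources add in power (mean-square): V_tot = √(ΣV_i²)
V_tot = √[(2.33×10⁻⁶)² + (3.12×10⁻⁶)² + (7.00×10⁻⁷)²] = 3.96×10⁻⁶ V = 3.96 µV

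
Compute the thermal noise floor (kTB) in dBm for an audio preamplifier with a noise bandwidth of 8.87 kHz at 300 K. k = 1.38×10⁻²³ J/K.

P_n = kTB = 1.38×10⁻²³ × 300 × 8.87×10³ = 3.67×10⁻¹⁷ W
In dBm: 10 log₁₀(3.67×10⁻¹⁷ / 10⁻³) = −134.4 dBm

−134.4 dBm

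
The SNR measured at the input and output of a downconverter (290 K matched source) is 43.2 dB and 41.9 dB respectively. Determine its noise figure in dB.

NF (dB) = SNR_in(dB) − SNR_out(dB) when the source is at T₀
NF = 43.2 − 41.9 = 1.3 dB

1.3 dB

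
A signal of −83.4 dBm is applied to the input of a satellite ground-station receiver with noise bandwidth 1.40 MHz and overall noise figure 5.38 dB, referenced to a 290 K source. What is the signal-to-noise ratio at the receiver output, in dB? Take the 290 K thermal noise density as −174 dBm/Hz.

23.8 dB

Noise floor: N = −174 + 10 log₁₀(B) + NF
10 log₁₀(1.40×10⁶) = 61.46 dB
N = −174 + 61.46 + 5.38 = −107.16 dBm
SNR = P_sig − N = −83.4 − (−107.16) = 23.76 dB → 23.8 dB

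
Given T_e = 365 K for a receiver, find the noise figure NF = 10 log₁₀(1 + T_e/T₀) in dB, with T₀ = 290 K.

F = 1 + T_e/T₀ = 1 + 365/290 = 2.25862
NF = 10 log₁₀(2.25862) = 3.54 dB

3.54 dB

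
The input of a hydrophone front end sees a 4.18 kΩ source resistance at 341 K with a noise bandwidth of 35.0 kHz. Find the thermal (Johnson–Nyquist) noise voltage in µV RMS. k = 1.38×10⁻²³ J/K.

1.66 µV

V_n = √(4kTRB)
4kTRB = 4 × 1.38×10⁻²³ × 341 × 4.18×10³ × 3.50×10⁴ = 2.75×10⁻¹² V²
V_n = √(2.75×10⁻¹²) = 1.66×10⁻⁶ V = 1.66 µV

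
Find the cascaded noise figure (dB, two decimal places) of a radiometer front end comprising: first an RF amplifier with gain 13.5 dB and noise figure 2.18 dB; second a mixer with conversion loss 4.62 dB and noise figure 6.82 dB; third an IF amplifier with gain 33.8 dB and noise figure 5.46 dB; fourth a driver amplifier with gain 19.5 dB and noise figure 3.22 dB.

Convert to linear (a loss of L dB is a gain of −L dB): F_i = 10^(NF_i/10), G_i = 10^(G_i,dB/10)
  Stage 1: F_1 = 10^(2.18/10) = 1.652, G_1 = 10^(13.5/10) = 22.39
  Stage 2: F_2 = 10^(6.82/10) = 4.808, G_2 = 10^(−4.62/10) = 0.3451
  Stage 3: F_3 = 10^(5.46/10) = 3.516, G_3 = 10^(33.8/10) = 2399
  Stage 4: F_4 = 10^(3.22/10) = 2.099, G_4 = 10^(19.5/10) = 89.13
Friis cascade:
  F = 1.652 + (4.808 − 1)/22.39 + (3.516 − 1)/7.727 + (2.099 − 1)/1.854×10⁴ = 2.148
NF = 10 log₁₀(2.148) = 3.32 dB

3.32 dB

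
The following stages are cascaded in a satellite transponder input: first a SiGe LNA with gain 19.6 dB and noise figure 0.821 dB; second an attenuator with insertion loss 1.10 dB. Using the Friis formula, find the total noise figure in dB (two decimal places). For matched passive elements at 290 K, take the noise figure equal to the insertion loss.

0.83 dB

Convert to linear (a loss of L dB is a gain of −L dB): F_i = 10^(NF_i/10), G_i = 10^(G_i,dB/10)
  Stage 1: F_1 = 10^(0.821/10) = 1.208, G_1 = 10^(19.6/10) = 91.20
  Stage 2: F_2 = 10^(1.10/10) = 1.288, G_2 = 10^(−1.10/10) = 0.7762
Friis cascade:
  F = 1.208 + (1.288 − 1)/91.20 = 1.211
NF = 10 log₁₀(1.211) = 0.83 dB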